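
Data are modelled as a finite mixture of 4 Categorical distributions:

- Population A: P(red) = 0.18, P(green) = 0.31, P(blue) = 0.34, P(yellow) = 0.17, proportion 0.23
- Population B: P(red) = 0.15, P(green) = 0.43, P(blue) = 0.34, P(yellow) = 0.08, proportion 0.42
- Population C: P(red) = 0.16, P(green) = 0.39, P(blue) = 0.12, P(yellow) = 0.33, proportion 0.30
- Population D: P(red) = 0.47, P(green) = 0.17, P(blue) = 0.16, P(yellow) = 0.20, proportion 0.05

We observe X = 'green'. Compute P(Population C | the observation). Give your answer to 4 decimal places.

By Bayes' theorem, P(k | x) = π_k f_k(x) / Σ_j π_j f_j(x).
Categorical probabilities:
  L_A = P(green | comp) = 0.31
  L_B = P(green | comp) = 0.43
  L_C = P(green | comp) = 0.39
  L_D = P(green | comp) = 0.17
Unnormalised posteriors:
  π_A·L_A = 0.23 × 0.31 = 0.0713
  π_B·L_B = 0.42 × 0.43 = 0.1806
  π_C·L_C = 0.30 × 0.39 = 0.117
  π_D·L_D = 0.05 × 0.17 = 0.0085
Marginal: 0.0713 + 0.1806 + 0.117 + 0.0085 = 0.3774
P(Population C | data) = 0.117 / 0.3774 ≈ 0.3100

0.3100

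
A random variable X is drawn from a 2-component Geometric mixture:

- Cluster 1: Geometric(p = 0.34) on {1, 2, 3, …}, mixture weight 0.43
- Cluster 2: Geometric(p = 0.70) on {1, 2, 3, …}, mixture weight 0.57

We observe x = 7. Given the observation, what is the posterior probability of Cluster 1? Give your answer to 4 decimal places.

Apply Bayes' rule: the posterior for each component is proportional to its prior times its likelihood at x.
Geometric probabilities:
  p_1 = 0.0281023
  p_2 = 0.0005103
Weight by the priors:
  w_1·p_1 = 0.43 × 0.0281023 = 0.012084
  w_2·p_2 = 0.57 × 0.0005103 = 0.000290871
Marginal: 0.012084 + 0.000290871 = 0.0123749
So the posterior for Cluster 1 is 0.012084 / 0.0123749 ≈ 0.9765.

0.9765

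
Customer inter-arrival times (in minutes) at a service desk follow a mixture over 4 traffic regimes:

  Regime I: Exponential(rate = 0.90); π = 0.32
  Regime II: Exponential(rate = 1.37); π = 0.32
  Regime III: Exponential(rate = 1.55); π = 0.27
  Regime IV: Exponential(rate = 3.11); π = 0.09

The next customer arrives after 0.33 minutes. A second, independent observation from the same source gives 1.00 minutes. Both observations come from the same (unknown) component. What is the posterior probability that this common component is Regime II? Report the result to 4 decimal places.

0.3572

P(component k | x) = w_k·f_k(x) / marginal(x), where marginal(x) = Σ_j w_j·f_j(x).
Since both observations come from the same component, the likelihood for component k is f_k(x₁)·f_k(x₂).
  f_I = [0.90·e^(−0.90·0.33) = 0.90·e^(−0.2970) = 0.66874] × [0.365913] = 0.2447
  f_II = [1.37·e^(−1.37·0.33) = 1.37·e^(−0.4521) = 0.871718] × [0.348127] = 0.303468
  f_III = [1.55·e^(−1.55·0.33) = 1.55·e^(−0.5115) = 0.929373] × [0.328984] = 0.305749
  f_IV = [3.11·e^(−3.11·0.33) = 3.11·e^(−1.0263) = 1.11441] × [0.138709] = 0.154578
Prior × likelihood for each component:
  w_I·f_I = 0.32 × 0.2447 = 0.0783041
  w_II·f_II = 0.32 × 0.303468 = 0.0971098
  w_III·f_III = 0.27 × 0.305749 = 0.0825523
  w_IV·f_IV = 0.09 × 0.154578 = 0.013912
Sum: 0.0783041 + 0.0971098 + 0.0825523 + 0.013912 = 0.271878
So the posterior for Regime II is 0.0971098 / 0.271878 ≈ 0.3572.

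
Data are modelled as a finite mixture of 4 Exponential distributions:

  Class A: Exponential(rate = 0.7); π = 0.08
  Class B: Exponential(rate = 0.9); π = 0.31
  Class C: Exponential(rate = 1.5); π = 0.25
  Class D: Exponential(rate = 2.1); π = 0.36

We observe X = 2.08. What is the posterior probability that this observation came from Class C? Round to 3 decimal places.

0.202

By Bayes' theorem, P(k | x) = π_k f_k(x) / Σ_j π_j f_j(x).
Evaluate each component's likelihood at the observed value:
  p_A = 0.7·e^(−0.7·2.08) = 0.7·e^(−1.4560) = 0.163217
  p_B = 0.9·e^(−0.9·2.08) = 0.9·e^(−1.8720) = 0.138434
  p_C = 1.5·e^(−1.5·2.08) = 1.5·e^(−3.1200) = 0.0662358
  p_D = 2.1·e^(−2.1·2.08) = 2.1·e^(−4.3680) = 0.0266208
Weight by the priors:
  π_A·p_A = 0.08 × 0.163217 = 0.0130574
  π_B·p_B = 0.31 × 0.138434 = 0.0429146
  π_C·p_C = 0.25 × 0.0662358 = 0.0165589
  π_D·p_D = 0.36 × 0.0266208 = 0.00958349
Normaliser: 0.0130574 + 0.0429146 + 0.0165589 + 0.00958349 = 0.0821144
Responsibility of Class C: 0.0165589 / 0.0821144 ≈ 0.202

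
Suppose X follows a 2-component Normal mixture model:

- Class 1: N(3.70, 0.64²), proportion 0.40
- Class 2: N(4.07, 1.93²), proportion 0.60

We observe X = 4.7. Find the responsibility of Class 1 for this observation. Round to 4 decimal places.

The responsibility of component k is w_k f_k(x) divided by Σ_j w_j f_j(x).
Evaluate each component's likelihood at the observed value:
  L_1 = 0.183902
  L_2 = 0.195981
Multiply by the mixture weights:
  w_1·L_1 = 0.40 × 0.183902 = 0.0735606
  w_2·L_2 = 0.60 × 0.195981 = 0.117589
Denominator: 0.0735606 + 0.117589 = 0.19115
P(Class 1 | data) = 0.0735606 / 0.19115 ≈ 0.3848

0.3848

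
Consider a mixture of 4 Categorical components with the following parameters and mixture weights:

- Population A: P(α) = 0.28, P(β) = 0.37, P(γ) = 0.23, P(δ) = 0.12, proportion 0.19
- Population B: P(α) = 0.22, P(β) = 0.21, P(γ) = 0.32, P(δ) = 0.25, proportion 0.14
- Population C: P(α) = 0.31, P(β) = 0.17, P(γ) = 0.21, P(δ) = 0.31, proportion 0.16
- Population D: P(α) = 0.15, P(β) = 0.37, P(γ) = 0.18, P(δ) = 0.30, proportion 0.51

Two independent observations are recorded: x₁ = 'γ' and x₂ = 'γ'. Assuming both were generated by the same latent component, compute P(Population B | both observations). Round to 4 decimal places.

Posterior ∝ prior × likelihood, so P(k | x) ∝ π_k f_k(x); normalise over all components.
Since both observations come from the same component, the likelihood for component k is f_k(x₁)·f_k(x₂).
  L_A = [0.23] × [0.23] = 0.0529
  L_B = [0.32] × [0.32] = 0.1024
  L_C = [0.21] × [0.21] = 0.0441
  L_D = [0.18] × [0.18] = 0.0324
Multiply by the mixture weights:
  π_A·L_A = 0.19 × 0.0529 = 0.010051
  π_B·L_B = 0.14 × 0.1024 = 0.014336
  π_C·L_C = 0.16 × 0.0441 = 0.007056
  π_D·L_D = 0.51 × 0.0324 = 0.016524
Sum: 0.010051 + 0.014336 + 0.007056 + 0.016524 = 0.047967
P(Population B | x₁, x₂) ≈ 0.2989

0.2989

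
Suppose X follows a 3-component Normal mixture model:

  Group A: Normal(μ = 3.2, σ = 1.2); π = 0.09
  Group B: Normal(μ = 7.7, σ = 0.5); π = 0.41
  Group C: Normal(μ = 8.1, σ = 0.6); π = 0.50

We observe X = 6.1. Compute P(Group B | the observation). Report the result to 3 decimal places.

0.403

Posterior ∝ prior × likelihood, so P(k | x) ∝ π_k f_k(x); normalise over all components.
Component likelihoods at x = 6.1:
  p_A = (1/(1.2·√(2π)))·exp(−(6.1−3.2)²/(2·1.2²)) = 0.332452·exp(-2.92014) = 0.0179279
  p_B = (1/(0.5·√(2π)))·exp(−(6.1−7.7)²/(2·0.5²)) = 0.797885·exp(-5.12000) = 0.00476818
  p_C = (1/(0.6·√(2π)))·exp(−(6.1−8.1)²/(2·0.6²)) = 0.664904·exp(-5.55556) = 0.00257046
Prior × likelihood for each component:
  π_A·p_A = 0.09 × 0.0179279 = 0.00161351
  π_B·p_B = 0.41 × 0.00476818 = 0.00195495
  π_C·p_C = 0.50 × 0.00257046 = 0.00128523
Denominator: 0.00161351 + 0.00195495 + 0.00128523 = 0.00485369
P(Group B | x) = 0.00195495 / 0.00485369 ≈ 0.403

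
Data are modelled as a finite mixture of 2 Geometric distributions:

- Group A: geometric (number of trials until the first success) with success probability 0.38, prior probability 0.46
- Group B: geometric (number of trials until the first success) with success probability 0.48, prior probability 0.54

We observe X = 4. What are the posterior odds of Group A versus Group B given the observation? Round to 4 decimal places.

Since P(k|x) ∝ π_k f_k(x), the posterior odds are π_i f_i(x) / (π_j f_j(x)).
Geometric probabilities:
  f_A = 0.0905646
  f_B = 0.0674918
Posterior odds = (π_A·f_A) / (π_B·f_B) = (0.46·0.0905646) / (0.54·0.0674918) = 0.0416597 / 0.0364456 ≈ 1.1431

1.1431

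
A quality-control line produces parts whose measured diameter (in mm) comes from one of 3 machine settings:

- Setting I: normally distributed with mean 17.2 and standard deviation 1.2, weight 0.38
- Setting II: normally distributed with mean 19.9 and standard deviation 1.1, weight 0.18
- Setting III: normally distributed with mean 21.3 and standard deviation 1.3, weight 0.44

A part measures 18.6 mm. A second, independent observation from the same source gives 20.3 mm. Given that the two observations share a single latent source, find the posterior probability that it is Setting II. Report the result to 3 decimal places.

0.718

Posterior ∝ prior × likelihood, so P(k | x) ∝ π_k f_k(x); normalise over all components.
Since both observations come from the same component, the likelihood for component k is f_k(x₁)·f_k(x₂).
  f_I = [(1/(1.2·√(2π)))·exp(−(18.6−17.2)²/(2·1.2²)) = 0.332452·exp(-0.68056) = 0.168332] × [0.0118188] = 0.00198948
  f_II = [(1/(1.1·√(2π)))·exp(−(18.6−19.9)²/(2·1.1²)) = 0.362675·exp(-0.69835) = 0.180397] × [0.339472] = 0.0612397
  f_III = [(1/(1.3·√(2π)))·exp(−(18.6−21.3)²/(2·1.3²)) = 0.306879·exp(-2.15680) = 0.0355041] × [0.228285] = 0.00810505
Multiply by the mixture weights:
  π_I·f_I = 0.38 × 0.00198948 = 0.000756003
  π_II·f_II = 0.18 × 0.0612397 = 0.0110231
  π_III·f_III = 0.44 × 0.00810505 = 0.00356622
Marginal: 0.000756003 + 0.0110231 + 0.00356622 = 0.0153454
P(Setting II | x) = 0.0110231 / 0.0153454 ≈ 0.718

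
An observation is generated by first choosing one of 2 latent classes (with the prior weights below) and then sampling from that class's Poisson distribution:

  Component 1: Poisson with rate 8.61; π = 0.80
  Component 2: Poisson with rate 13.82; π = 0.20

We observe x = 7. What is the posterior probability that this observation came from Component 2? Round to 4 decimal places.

P(component k | x) = w_k·f_k(x) / marginal(x), where marginal(x) = Σ_j w_j·f_j(x).
Evaluate each component's likelihood at the observed value:
  L_1 = 0.126857
  L_2 = 0.0190185
Unnormalised posteriors:
  w_1·L_1 = 0.80 × 0.126857 = 0.101486
  w_2·L_2 = 0.20 × 0.0190185 = 0.0038037
Denominator: 0.101486 + 0.0038037 = 0.10529
So the posterior for Component 2 is 0.0038037 / 0.10529 ≈ 0.0361.

0.0361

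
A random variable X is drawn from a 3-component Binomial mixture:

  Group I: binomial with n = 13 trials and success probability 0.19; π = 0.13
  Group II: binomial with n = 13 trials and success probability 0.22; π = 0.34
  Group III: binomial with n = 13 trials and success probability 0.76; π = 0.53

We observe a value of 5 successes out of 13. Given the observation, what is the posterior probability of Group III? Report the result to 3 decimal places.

Apply Bayes' rule: the posterior for each component is proportional to its prior times its likelihood at x.
Component likelihoods at x = 5 successes out of 13:
  p_I = C(13,5)·0.19^5·0.81^8 = 1287·0.00024761·0.185302 = 0.0590509
  p_II = C(13,5)·0.22^5·0.78^8 = 1287·0.000515363·0.137011 = 0.0908759
  p_III = C(13,5)·0.76^5·0.24^8 = 1287·0.253553·1.10075e-05 = 0.003592
Weight by the priors:
  π_I·p_I = 0.13 × 0.0590509 = 0.00767662
  π_II·p_II = 0.34 × 0.0908759 = 0.0308978
  π_III·p_III = 0.53 × 0.003592 = 0.00190376
Sum: 0.00767662 + 0.0308978 + 0.00190376 = 0.0404782
Responsibility of Group III: 0.00190376 / 0.0404782 ≈ 0.047

0.047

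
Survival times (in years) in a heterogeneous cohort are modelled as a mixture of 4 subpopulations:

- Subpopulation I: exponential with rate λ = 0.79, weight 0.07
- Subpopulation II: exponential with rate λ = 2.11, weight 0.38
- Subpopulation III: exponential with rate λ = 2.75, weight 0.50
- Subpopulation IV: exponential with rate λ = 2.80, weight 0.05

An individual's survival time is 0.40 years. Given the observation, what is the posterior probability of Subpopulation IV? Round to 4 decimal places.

By Bayes' theorem, P(k | x) = π_k f_k(x) / Σ_j π_j f_j(x).
Exponential densities:
  f_I = 0.575957
  f_II = 0.907273
  f_III = 0.915395
  f_IV = 0.913583
Weight by the priors:
  π_I·f_I = 0.07 × 0.575957 = 0.040317
  π_II·f_II = 0.38 × 0.907273 = 0.344764
  π_III·f_III = 0.50 × 0.915395 = 0.457698
  π_IV·f_IV = 0.05 × 0.913583 = 0.0456792
Normaliser: 0.040317 + 0.344764 + 0.457698 + 0.0456792 = 0.888458
So the posterior for Subpopulation IV is 0.0456792 / 0.888458 ≈ 0.0514.

0.0514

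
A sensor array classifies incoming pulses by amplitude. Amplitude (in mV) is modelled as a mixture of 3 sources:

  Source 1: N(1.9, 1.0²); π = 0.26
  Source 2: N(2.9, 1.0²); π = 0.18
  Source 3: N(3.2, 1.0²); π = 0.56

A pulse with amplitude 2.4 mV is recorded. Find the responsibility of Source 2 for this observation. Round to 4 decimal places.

By Bayes' theorem, P(k | x) = π_k f_k(x) / Σ_j π_j f_j(x).
Evaluate each component's likelihood at the observed value:
  L_1 = (1/(1.0·√(2π)))·exp(−(2.4−1.9)²/(2·1.0²)) = 0.398942·exp(-0.12500) = 0.352065
  L_2 = (1/(1.0·√(2π)))·exp(−(2.4−2.9)²/(2·1.0²)) = 0.398942·exp(-0.12500) = 0.352065
  L_3 = (1/(1.0·√(2π)))·exp(−(2.4−3.2)²/(2·1.0²)) = 0.398942·exp(-0.32000) = 0.289692
Multiply by the mixture weights:
  π_1·L_1 = 0.26 × 0.352065 = 0.091537
  π_2·L_2 = 0.18 × 0.352065 = 0.0633718
  π_3·L_3 = 0.56 × 0.289692 = 0.162227
Evidence: 0.091537 + 0.0633718 + 0.162227 = 0.317136
P(Source 2 | 2.4 mV) = 0.0633718 / 0.317136 ≈ 0.1998

0.1998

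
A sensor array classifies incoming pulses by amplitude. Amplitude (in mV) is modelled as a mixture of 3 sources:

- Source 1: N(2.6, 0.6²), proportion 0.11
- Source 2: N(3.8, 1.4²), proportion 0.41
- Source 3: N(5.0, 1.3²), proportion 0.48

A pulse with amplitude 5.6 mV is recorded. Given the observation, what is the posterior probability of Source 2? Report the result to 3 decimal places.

By Bayes' theorem, P(k | x) = P(Z=k) f_k(x) / Σ_j P(Z=j) f_j(x).
Component likelihoods at x = 5.6 mV:
  f_1 = (1/(0.6·√(2π)))·exp(−(5.6−2.6)²/(2·0.6²)) = 0.664904·exp(-12.50000) = 2.47787e-06
  f_2 = (1/(1.4·√(2π)))·exp(−(5.6−3.8)²/(2·1.4²)) = 0.284959·exp(-0.82653) = 0.124688
  f_3 = (1/(1.3·√(2π)))·exp(−(5.6−5.0)²/(2·1.3²)) = 0.306879·exp(-0.10651) = 0.275874
Multiply by the mixture weights:
  P(Z=1)·f_1 = 0.11 × 2.47787e-06 = 2.72565e-07
  P(Z=2)·f_2 = 0.41 × 0.124688 = 0.051122
  P(Z=3)·f_3 = 0.48 × 0.275874 = 0.132419
Evidence: 2.72565e-07 + 0.051122 + 0.132419 = 0.183542
Responsibility of Source 2: 0.051122 / 0.183542 ≈ 0.279

0.279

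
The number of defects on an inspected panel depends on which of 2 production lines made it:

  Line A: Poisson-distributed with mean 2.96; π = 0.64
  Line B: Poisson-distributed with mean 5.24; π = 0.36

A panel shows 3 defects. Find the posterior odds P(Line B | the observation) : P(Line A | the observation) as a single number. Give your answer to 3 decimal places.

Since P(k|x) ∝ π_k f_k(x), the posterior odds are π_i f_i(x) / (π_j f_j(x)).
Evaluate each component's likelihood at the observed value:
  f_A = 0.223982
  f_B = 0.127098
Odds = (0.36/0.64) × (0.127098/0.223982) = 0.5625 × 0.56745 ≈ 0.319

0.319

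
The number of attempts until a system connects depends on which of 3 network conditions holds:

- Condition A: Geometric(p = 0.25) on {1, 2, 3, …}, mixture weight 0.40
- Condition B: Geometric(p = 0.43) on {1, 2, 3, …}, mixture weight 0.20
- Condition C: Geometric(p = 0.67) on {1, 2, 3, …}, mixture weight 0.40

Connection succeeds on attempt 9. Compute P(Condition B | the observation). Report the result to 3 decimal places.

0.087

Apply Bayes' rule: the posterior for each component is proportional to its prior times its likelihood at x.
Component likelihoods at x = 9:
  p_A = 0.0250282
  p_B = 0.00479145
  p_C = 9.42294e-05
Weight by the priors:
  w_A·p_A = 0.40 × 0.0250282 = 0.0100113
  w_B·p_B = 0.20 × 0.00479145 = 0.000958291
  w_C·p_C = 0.40 × 9.42294e-05 = 3.76918e-05
Marginal: 0.0100113 + 0.000958291 + 3.76918e-05 = 0.0110073
So the posterior for Condition B is 0.000958291 / 0.0110073 ≈ 0.087.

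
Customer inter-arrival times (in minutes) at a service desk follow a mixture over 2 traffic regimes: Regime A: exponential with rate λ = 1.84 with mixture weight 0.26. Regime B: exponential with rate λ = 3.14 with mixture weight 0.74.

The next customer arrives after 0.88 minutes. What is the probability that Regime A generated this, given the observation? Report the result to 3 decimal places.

0.393

The responsibility of component k is π_k f_k(x) divided by Σ_j π_j f_j(x).
Evaluate each component's likelihood at the observed value:
  f_A = 0.364425
  f_B = 0.198101
Prior × likelihood for each component:
  π_A·f_A = 0.26 × 0.364425 = 0.0947505
  π_B·f_B = 0.74 × 0.198101 = 0.146595
Evidence: 0.0947505 + 0.146595 = 0.241345
Responsibility of Regime A: 0.0947505 / 0.241345 ≈ 0.393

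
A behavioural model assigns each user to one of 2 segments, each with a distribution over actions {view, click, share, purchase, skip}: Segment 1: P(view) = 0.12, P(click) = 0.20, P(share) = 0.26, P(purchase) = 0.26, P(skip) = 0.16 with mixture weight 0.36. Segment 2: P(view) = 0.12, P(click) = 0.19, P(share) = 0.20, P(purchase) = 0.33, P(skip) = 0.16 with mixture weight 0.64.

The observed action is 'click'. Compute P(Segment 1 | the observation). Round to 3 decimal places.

0.372

By Bayes' theorem, P(k | x) = w_k f_k(x) / Σ_j w_j f_j(x).
Categorical probabilities:
  f_1 = P(click | comp) = 0.20
  f_2 = P(click | comp) = 0.19
Unnormalised posteriors:
  w_1·f_1 = 0.36 × 0.2 = 0.072
  w_2·f_2 = 0.64 × 0.19 = 0.1216
Evidence: 0.072 + 0.1216 = 0.1936
P(Segment 1 | 'click') = 0.072 / 0.1936 ≈ 0.372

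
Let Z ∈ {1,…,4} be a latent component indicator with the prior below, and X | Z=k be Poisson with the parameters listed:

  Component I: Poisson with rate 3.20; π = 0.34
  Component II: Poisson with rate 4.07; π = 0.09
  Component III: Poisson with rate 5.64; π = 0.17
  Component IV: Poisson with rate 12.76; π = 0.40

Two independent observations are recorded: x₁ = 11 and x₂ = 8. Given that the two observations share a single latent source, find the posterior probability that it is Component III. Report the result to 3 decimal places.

Apply Bayes' rule: the posterior for each component is proportional to its prior times its likelihood at x.
Since both observations come from the same component, the likelihood for component k is f_k(x₁)·f_k(x₂).
  L_I = [e^(−3.20)·3.20^11/11! = 0.000367919] × [0.0111157] = 4.08967e-06
  L_II = [e^(−4.07)·4.07^11/11! = 0.00217172] × [0.0318901] = 6.92565e-05
  L_III = [e^(−5.64)·5.64^11/11! = 0.0163491] × [0.0902176] = 0.00147498
  L_IV = [e^(−12.76)·12.76^11/11! = 0.1051] × [0.0500826] = 0.0052637
Multiply by the mixture weights:
  π_I·L_I = 0.34 × 4.08967e-06 = 1.39049e-06
  π_II·L_II = 0.09 × 6.92565e-05 = 6.23308e-06
  π_III·L_III = 0.17 × 0.00147498 = 0.000250746
  π_IV·L_IV = 0.40 × 0.0052637 = 0.00210548
Normaliser: 1.39049e-06 + 6.23308e-06 + 0.000250746 + 0.00210548 = 0.00236385
P(Component III | x) = 0.000250746 / 0.00236385 ≈ 0.106

0.106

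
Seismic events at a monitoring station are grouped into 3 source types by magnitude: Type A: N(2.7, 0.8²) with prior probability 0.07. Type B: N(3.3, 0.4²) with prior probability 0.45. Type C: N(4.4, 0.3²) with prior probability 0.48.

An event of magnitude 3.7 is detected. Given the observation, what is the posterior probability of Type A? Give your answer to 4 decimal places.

0.0484

Posterior ∝ prior × likelihood, so P(k | x) ∝ π_k f_k(x); normalise over all components.
Evaluate each component's likelihood at the observed value:
  f_A = (1/(0.8·√(2π)))·exp(−(3.7−2.7)²/(2·0.8²)) = 0.498678·exp(-0.78125) = 0.228311
  f_B = (1/(0.4·√(2π)))·exp(−(3.7−3.3)²/(2·0.4²)) = 0.997356·exp(-0.50000) = 0.604927
  f_C = (1/(0.3·√(2π)))·exp(−(3.7−4.4)²/(2·0.3²)) = 1.329808·exp(-2.72222) = 0.0874063
Prior × likelihood for each component:
  π_A·f_A = 0.07 × 0.228311 = 0.0159818
  π_B·f_B = 0.45 × 0.604927 = 0.272217
  π_C·f_C = 0.48 × 0.0874063 = 0.041955
Marginal: 0.0159818 + 0.272217 + 0.041955 = 0.330154
So the posterior for Type A is 0.0159818 / 0.330154 ≈ 0.0484.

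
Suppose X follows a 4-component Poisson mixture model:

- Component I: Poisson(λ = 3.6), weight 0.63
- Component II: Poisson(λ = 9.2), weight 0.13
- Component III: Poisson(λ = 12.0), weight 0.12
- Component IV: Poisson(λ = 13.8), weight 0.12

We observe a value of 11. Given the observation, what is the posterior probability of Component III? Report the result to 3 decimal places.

Apply Bayes' rule: the posterior for each component is proportional to its prior times its likelihood at x.
Poisson probabilities:
  f_I = e^(−3.6)·3.6^11/11! = 0.000900973
  f_II = e^(−9.2)·9.2^11/11! = 0.101158
  f_III = e^(−12.0)·12.0^11/11! = 0.114368
  f_IV = e^(−13.8)·13.8^11/11! = 0.0879529
Weight by the priors:
  π_I·f_I = 0.63 × 0.000900973 = 0.000567613
  π_II·f_II = 0.13 × 0.101158 = 0.0131506
  π_III·f_III = 0.12 × 0.114368 = 0.0137241
  π_IV·f_IV = 0.12 × 0.0879529 = 0.0105544
Marginal: 0.000567613 + 0.0131506 + 0.0137241 + 0.0105544 = 0.0379967
P(Component III | 11) = 0.0137241 / 0.0379967 ≈ 0.361

0.361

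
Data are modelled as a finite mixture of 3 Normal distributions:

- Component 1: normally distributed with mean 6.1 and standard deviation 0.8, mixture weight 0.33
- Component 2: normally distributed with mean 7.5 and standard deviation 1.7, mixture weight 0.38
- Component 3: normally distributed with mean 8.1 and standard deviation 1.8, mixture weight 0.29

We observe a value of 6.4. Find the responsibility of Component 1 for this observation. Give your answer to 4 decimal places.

0.5748

Apply Bayes' rule: the posterior for each component is proportional to its prior times its likelihood at x.
Component likelihoods at x = 6.4:
  f_1 = 0.464819
  f_2 = 0.190346
  f_3 = 0.141889
Multiply by the mixture weights:
  w_1·f_1 = 0.33 × 0.464819 = 0.15339
  w_2·f_2 = 0.38 × 0.190346 = 0.0723317
  w_3·f_3 = 0.29 × 0.141889 = 0.0411477
Normaliser: 0.15339 + 0.0723317 + 0.0411477 = 0.26687
P(Component 1 | the observation) ≈ 0.5748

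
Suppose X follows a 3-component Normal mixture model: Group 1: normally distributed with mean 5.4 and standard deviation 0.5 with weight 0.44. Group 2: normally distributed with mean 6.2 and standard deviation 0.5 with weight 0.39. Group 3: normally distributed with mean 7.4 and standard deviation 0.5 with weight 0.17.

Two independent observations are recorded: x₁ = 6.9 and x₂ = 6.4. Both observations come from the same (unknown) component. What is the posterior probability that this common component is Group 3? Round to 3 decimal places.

0.093

P(component k | x) = π_k·f_k(x) / marginal(x), where marginal(x) = Σ_j π_j·f_j(x).
Since both observations come from the same component, the likelihood for component k is f_k(x₁)·f_k(x₂).
  p_1 = [0.0088637] × [0.107982] = 0.000957119
  p_2 = [0.299455] × [0.73654] = 0.220561
  p_3 = [0.483941] × [0.107982] = 0.0522569
Weight by the priors:
  π_1·p_1 = 0.44 × 0.000957119 = 0.000421132
  π_2·p_2 = 0.39 × 0.220561 = 0.0860186
  π_3·p_3 = 0.17 × 0.0522569 = 0.00888368
Sum: 0.000421132 + 0.0860186 + 0.00888368 = 0.0953235
So the posterior for Group 3 is 0.00888368 / 0.0953235 ≈ 0.093.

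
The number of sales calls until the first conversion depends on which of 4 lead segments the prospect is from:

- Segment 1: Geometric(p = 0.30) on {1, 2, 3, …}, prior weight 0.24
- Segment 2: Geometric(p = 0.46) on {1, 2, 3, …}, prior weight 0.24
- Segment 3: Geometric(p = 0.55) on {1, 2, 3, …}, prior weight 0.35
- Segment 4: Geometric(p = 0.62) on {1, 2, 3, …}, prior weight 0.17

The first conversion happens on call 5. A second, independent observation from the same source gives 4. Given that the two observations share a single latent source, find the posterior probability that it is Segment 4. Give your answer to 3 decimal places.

Apply Bayes' rule: the posterior for each component is proportional to its prior times its likelihood at x.
Since both observations come from the same component, the likelihood for component k is f_k(x₁)·f_k(x₂).
  L_1 = [0.30·(1−0.30)^4 = 0.30·0.2401 = 0.07203] × [0.1029] = 0.00741189
  L_2 = [0.46·(1−0.46)^4 = 0.46·0.0850306 = 0.0391141] × [0.0724334] = 0.00283317
  L_3 = [0.55·(1−0.55)^4 = 0.55·0.0410062 = 0.0225534] × [0.0501187] = 0.00113035
  L_4 = [0.62·(1−0.62)^4 = 0.62·0.0208514 = 0.0129278] × [0.0340206] = 0.000439813
Weight by the priors:
  π_1·L_1 = 0.24 × 0.00741189 = 0.00177885
  π_2·L_2 = 0.24 × 0.00283317 = 0.00067996
  π_3·L_3 = 0.35 × 0.00113035 = 0.000395623
  π_4·L_4 = 0.17 × 0.000439813 = 7.47683e-05
Denominator: 0.00177885 + 0.00067996 + 0.000395623 + 7.47683e-05 = 0.0029292
Responsibility of Segment 4: 7.47683e-05 / 0.0029292 ≈ 0.026

0.026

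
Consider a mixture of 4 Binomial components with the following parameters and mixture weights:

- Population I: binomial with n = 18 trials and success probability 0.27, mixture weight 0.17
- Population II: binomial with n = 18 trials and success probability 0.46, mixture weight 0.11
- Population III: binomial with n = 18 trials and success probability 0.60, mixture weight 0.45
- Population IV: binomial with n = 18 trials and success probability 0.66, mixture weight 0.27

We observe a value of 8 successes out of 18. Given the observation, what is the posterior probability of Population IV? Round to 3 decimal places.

Apply Bayes' rule: the posterior for each component is proportional to its prior times its likelihood at x.
Evaluate each component's likelihood at the observed value:
  f_I = 0.0531124
  f_II = 0.184951
  f_III = 0.0770668
  f_IV = 0.0325236
Weight by the priors:
  w_I·f_I = 0.17 × 0.0531124 = 0.00902911
  w_II·f_II = 0.11 × 0.184951 = 0.0203447
  w_III·f_III = 0.45 × 0.0770668 = 0.0346801
  w_IV·f_IV = 0.27 × 0.0325236 = 0.00878136
Marginal: 0.00902911 + 0.0203447 + 0.0346801 + 0.00878136 = 0.0728352
So the posterior for Population IV is 0.00878136 / 0.0728352 ≈ 0.121.

0.121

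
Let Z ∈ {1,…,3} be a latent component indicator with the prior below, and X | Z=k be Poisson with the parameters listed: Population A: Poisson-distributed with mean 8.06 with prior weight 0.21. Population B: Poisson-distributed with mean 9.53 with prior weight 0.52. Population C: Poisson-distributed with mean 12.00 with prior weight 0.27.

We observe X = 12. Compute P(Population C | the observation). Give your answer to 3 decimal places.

By Bayes' theorem, P(k | x) = w_k f_k(x) / Σ_j w_j f_j(x).
Poisson probabilities:
  L_A = 0.0495758
  L_B = 0.0851043
  L_C = 0.114368
Prior × likelihood for each component:
  w_A·L_A = 0.21 × 0.0495758 = 0.0104109
  w_B·L_B = 0.52 × 0.0851043 = 0.0442542
  w_C·L_C = 0.27 × 0.114368 = 0.0308793
Evidence: 0.0104109 + 0.0442542 + 0.0308793 = 0.0855445
So the posterior for Population C is 0.0308793 / 0.0855445 ≈ 0.361.

0.361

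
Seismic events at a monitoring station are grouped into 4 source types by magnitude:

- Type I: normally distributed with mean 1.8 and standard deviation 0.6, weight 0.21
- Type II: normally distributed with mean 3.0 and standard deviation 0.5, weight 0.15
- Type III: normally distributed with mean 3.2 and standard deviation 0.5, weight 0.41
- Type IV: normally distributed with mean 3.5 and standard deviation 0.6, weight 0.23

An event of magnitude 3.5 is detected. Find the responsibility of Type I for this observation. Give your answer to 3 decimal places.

Apply Bayes' rule: the posterior for each component is proportional to its prior times its likelihood at x.
Component likelihoods at x = 3.5:
  f_I = (1/(0.6·√(2π)))·exp(−(3.5−1.8)²/(2·0.6²)) = 0.664904·exp(-4.01389) = 0.0120102
  f_II = (1/(0.5·√(2π)))·exp(−(3.5−3.0)²/(2·0.5²)) = 0.797885·exp(-0.50000) = 0.483941
  f_III = (1/(0.5·√(2π)))·exp(−(3.5−3.2)²/(2·0.5²)) = 0.797885·exp(-0.18000) = 0.666449
  f_IV = (1/(0.6·√(2π)))·exp(−(3.5−3.5)²/(2·0.6²)) = 0.664904·exp(-0.00000) = 0.664904
Prior × likelihood for each component:
  P(Z=I)·f_I = 0.21 × 0.0120102 = 0.00252213
  P(Z=II)·f_II = 0.15 × 0.483941 = 0.0725912
  P(Z=III)·f_III = 0.41 × 0.666449 = 0.273244
  P(Z=IV)·f_IV = 0.23 × 0.664904 = 0.152928
Marginal: 0.00252213 + 0.0725912 + 0.273244 + 0.152928 = 0.501285
Responsibility of Type I: 0.00252213 / 0.501285 ≈ 0.005

0.005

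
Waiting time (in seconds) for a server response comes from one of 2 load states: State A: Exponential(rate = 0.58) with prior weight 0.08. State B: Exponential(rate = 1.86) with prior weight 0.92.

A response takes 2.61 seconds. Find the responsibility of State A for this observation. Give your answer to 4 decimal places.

0.4337

Posterior ∝ prior × likelihood, so P(k | x) ∝ π_k f_k(x); normalise over all components.
Evaluate each component's likelihood at the observed value:
  f_A = 0.127642
  f_B = 0.014494
Prior × likelihood for each component:
  π_A·f_A = 0.08 × 0.127642 = 0.0102113
  π_B·f_B = 0.92 × 0.014494 = 0.0133344
Marginal: 0.0102113 + 0.0133344 = 0.0235458
So the posterior for State A is 0.0102113 / 0.0235458 ≈ 0.4337.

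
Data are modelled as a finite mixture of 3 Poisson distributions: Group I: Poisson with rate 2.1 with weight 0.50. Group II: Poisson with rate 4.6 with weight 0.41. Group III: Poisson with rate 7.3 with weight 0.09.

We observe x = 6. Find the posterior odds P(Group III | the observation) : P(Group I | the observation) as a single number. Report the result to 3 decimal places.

1.752

Since P(k|x) ∝ π_k f_k(x), the posterior odds are π_i f_i(x) / (π_j f_j(x)).
Poisson probabilities:
  p_I = e^(−2.1)·2.1^6/6! = 0.014587
  p_II = e^(−4.6)·4.6^6/6! = 0.13227
  p_III = e^(−7.3)·7.3^6/6! = 0.141989
0.012779 / 0.00729348 ≈ 1.752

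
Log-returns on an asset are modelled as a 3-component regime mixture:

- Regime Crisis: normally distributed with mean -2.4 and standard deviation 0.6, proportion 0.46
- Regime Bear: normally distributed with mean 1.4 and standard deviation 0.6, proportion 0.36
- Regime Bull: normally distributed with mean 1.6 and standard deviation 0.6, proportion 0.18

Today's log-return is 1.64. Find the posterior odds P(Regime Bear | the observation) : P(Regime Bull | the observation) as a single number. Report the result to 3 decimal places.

The posterior odds equal the prior odds times the likelihood ratio: (π_i/π_j)·(f_i(x)/f_j(x)).
Normal densities:
  p_Crisis = 9.50135e-11
  p_Bear = 0.613784
  p_Bull = 0.663428
Odds = (0.36/0.18) × (0.613784/0.663428) = 2 × 0.92517 ≈ 1.850

1.850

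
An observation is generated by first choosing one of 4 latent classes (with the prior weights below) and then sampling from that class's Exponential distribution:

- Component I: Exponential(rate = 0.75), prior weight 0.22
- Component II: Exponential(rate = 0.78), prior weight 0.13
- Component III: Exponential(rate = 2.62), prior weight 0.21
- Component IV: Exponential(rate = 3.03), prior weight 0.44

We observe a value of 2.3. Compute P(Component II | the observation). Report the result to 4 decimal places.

Apply Bayes' rule: the posterior for each component is proportional to its prior times its likelihood at x.
Exponential densities:
  f_I = 0.13363
  f_II = 0.129709
  f_III = 0.00632765
  f_IV = 0.00285
Unnormalised posteriors:
  π_I·f_I = 0.22 × 0.13363 = 0.0293986
  π_II·f_II = 0.13 × 0.129709 = 0.0168622
  π_III·f_III = 0.21 × 0.00632765 = 0.00132881
  π_IV·f_IV = 0.44 × 0.00285 = 0.001254
Sum: 0.0293986 + 0.0168622 + 0.00132881 + 0.001254 = 0.0488435
Responsibility of Component II: 0.0168622 / 0.0488435 ≈ 0.3452

0.3452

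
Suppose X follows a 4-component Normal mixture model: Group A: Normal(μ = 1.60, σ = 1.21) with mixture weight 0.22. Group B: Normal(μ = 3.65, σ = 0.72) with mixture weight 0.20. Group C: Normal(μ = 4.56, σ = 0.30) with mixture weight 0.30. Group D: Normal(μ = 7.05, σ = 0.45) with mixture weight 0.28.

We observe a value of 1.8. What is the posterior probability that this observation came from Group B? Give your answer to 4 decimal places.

P(component k | x) = π_k·f_k(x) / marginal(x), where marginal(x) = Σ_j π_j·f_j(x).
Component likelihoods at x = 1.8:
  p_A = (1/(1.21·√(2π)))·exp(−(1.8−1.60)²/(2·1.21²)) = 0.329704·exp(-0.01366) = 0.325231
  p_B = (1/(0.72·√(2π)))·exp(−(1.8−3.65)²/(2·0.72²)) = 0.554087·exp(-3.30102) = 0.0204156
  p_C = (1/(0.30·√(2π)))·exp(−(1.8−4.56)²/(2·0.30²)) = 1.329808·exp(-42.32000) = 5.55196e-19
  p_D = (1/(0.45·√(2π)))·exp(−(1.8−7.05)²/(2·0.45²)) = 0.886538·exp(-68.05556) = 2.46346e-30
Weight by the priors:
  π_A·p_A = 0.22 × 0.325231 = 0.0715508
  π_B·p_B = 0.20 × 0.0204156 = 0.00408312
  π_C·p_C = 0.30 × 5.55196e-19 = 1.66559e-19
  π_D·p_D = 0.28 × 2.46346e-30 = 6.89768e-31
Marginal: 0.0715508 + 0.00408312 + 1.66559e-19 + 6.89768e-31 = 0.075634
P(Group B | the observation) = 0.00408312 / 0.075634 ≈ 0.0540

0.0540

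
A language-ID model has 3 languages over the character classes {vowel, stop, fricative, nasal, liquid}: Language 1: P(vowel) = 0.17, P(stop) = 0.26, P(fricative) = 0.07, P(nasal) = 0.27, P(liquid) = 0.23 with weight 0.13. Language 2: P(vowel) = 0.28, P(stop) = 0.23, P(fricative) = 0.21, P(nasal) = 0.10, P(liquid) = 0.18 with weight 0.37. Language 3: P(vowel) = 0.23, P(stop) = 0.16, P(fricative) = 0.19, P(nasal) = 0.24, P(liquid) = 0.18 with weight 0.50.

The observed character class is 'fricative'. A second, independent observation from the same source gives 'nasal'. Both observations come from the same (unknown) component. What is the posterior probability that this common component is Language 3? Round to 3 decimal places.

Posterior ∝ prior × likelihood, so P(k | x) ∝ w_k f_k(x); normalise over all components.
Since both observations come from the same component, the likelihood for component k is f_k(x₁)·f_k(x₂).
  L_1 = [P(fricative | comp) = 0.07] × [0.27] = 0.0189
  L_2 = [P(fricative | comp) = 0.21] × [0.1] = 0.021
  L_3 = [P(fricative | comp) = 0.19] × [0.24] = 0.0456
Unnormalised posteriors:
  w_1·L_1 = 0.13 × 0.0189 = 0.002457
  w_2·L_2 = 0.37 × 0.021 = 0.00777
  w_3·L_3 = 0.50 × 0.0456 = 0.0228
Marginal: 0.002457 + 0.00777 + 0.0228 = 0.033027
P(Language 3 | x₁, x₂) = 0.0228 / 0.033027 ≈ 0.690

0.690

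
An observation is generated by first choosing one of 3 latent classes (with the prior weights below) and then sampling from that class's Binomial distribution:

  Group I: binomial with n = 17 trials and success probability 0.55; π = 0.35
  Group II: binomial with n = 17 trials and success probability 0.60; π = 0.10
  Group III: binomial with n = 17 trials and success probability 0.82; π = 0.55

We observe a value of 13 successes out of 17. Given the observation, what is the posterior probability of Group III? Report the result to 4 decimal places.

0.8233

By Bayes' theorem, P(k | x) = w_k f_k(x) / Σ_j w_j f_j(x).
Evaluate each component's likelihood at the observed value:
  L_I = C(17,13)·0.55^13·0.45^4 = 2380·0.00042142·0.0410062 = 0.0411284
  L_II = C(17,13)·0.60^13·0.40^4 = 2380·0.00130607·0.0256 = 0.0795762
  L_III = C(17,13)·0.82^13·0.18^4 = 2380·0.0757844·0.00104976 = 0.189342
Weight by the priors:
  w_I·L_I = 0.35 × 0.0411284 = 0.0143949
  w_II·L_II = 0.10 × 0.0795762 = 0.00795762
  w_III·L_III = 0.55 × 0.189342 = 0.104138
Denominator: 0.0143949 + 0.00795762 + 0.104138 = 0.126491
So the posterior for Group III is 0.104138 / 0.126491 ≈ 0.8233.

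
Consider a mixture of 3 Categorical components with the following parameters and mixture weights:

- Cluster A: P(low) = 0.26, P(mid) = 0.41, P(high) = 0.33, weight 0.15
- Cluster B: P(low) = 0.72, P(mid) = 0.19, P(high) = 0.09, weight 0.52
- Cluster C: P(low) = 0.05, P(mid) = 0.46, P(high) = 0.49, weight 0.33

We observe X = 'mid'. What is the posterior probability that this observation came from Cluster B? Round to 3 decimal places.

Apply Bayes' rule: the posterior for each component is proportional to its prior times its likelihood at x.
Categorical probabilities:
  L_A = P(mid | comp) = 0.41
  L_B = P(mid | comp) = 0.19
  L_C = P(mid | comp) = 0.46
Multiply by the mixture weights:
  w_A·L_A = 0.15 × 0.41 = 0.0615
  w_B·L_B = 0.52 × 0.19 = 0.0988
  w_C·L_C = 0.33 × 0.46 = 0.1518
Sum: 0.0615 + 0.0988 + 0.1518 = 0.3121
P(Cluster B | the observation) = 0.0988 / 0.3121 ≈ 0.317

0.317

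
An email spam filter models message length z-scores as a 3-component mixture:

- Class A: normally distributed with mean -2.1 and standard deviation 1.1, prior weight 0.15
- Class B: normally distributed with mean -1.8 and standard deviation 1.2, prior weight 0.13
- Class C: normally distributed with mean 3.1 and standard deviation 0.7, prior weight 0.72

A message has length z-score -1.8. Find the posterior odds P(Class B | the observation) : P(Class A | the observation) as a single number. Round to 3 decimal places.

0.825

Since P(k|x) ∝ π_k f_k(x), the posterior odds are π_i f_i(x) / (π_j f_j(x)).
Evaluate each component's likelihood at the observed value:
  f_A = 0.349435
  f_B = 0.332452
  f_C = 1.30496e-11
Odds = (0.13/0.15) × (0.332452/0.349435) = 0.866667 × 0.951399 ≈ 0.825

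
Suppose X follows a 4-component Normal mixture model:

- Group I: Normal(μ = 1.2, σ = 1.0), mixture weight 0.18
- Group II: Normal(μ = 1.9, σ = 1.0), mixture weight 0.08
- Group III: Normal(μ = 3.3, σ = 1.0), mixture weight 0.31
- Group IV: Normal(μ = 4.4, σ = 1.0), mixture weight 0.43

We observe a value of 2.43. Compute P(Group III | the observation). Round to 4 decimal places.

P(component k | x) = π_k·f_k(x) / marginal(x), where marginal(x) = Σ_j π_j·f_j(x).
Component likelihoods at x = 2.43:
  L_I = (1/(1.0·√(2π)))·exp(−(2.43−1.2)²/(2·1.0²)) = 0.398942·exp(-0.75645) = 0.187235
  L_II = (1/(1.0·√(2π)))·exp(−(2.43−1.9)²/(2·1.0²)) = 0.398942·exp(-0.14045) = 0.346668
  L_III = (1/(1.0·√(2π)))·exp(−(2.43−3.3)²/(2·1.0²)) = 0.398942·exp(-0.37845) = 0.273244
  L_IV = (1/(1.0·√(2π)))·exp(−(2.43−4.4)²/(2·1.0²)) = 0.398942·exp(-1.94045) = 0.0573038
Multiply by the mixture weights:
  π_I·L_I = 0.18 × 0.187235 = 0.0337024
  π_II·L_II = 0.08 × 0.346668 = 0.0277334
  π_III·L_III = 0.31 × 0.273244 = 0.0847058
  π_IV·L_IV = 0.43 × 0.0573038 = 0.0246406
Evidence: 0.0337024 + 0.0277334 + 0.0847058 + 0.0246406 = 0.170782
P(Group III | 2.43) ≈ 0.4960

0.4960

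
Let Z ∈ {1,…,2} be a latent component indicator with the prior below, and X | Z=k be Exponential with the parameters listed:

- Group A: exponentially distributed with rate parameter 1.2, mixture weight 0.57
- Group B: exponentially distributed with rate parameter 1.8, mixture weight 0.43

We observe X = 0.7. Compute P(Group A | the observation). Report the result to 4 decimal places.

The responsibility of component k is π_k f_k(x) divided by Σ_j π_j f_j(x).
Component likelihoods at x = 0.7:
  f_A = 0.518053
  f_B = 0.510577
Multiply by the mixture weights:
  π_A·f_A = 0.57 × 0.518053 = 0.29529
  π_B·f_B = 0.43 × 0.510577 = 0.219548
Evidence: 0.29529 + 0.219548 = 0.514838
P(Group A | data) = 0.29529 / 0.514838 ≈ 0.5736

0.5736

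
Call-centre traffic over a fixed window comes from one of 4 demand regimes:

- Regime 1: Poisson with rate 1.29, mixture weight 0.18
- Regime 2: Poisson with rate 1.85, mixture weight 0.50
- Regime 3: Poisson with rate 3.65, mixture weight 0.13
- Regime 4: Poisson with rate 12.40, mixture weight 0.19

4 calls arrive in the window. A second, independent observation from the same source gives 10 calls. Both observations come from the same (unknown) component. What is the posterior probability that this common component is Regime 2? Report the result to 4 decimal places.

0.0052

Posterior ∝ prior × likelihood, so P(k | x) ∝ π_k f_k(x); normalise over all components.
Since both observations come from the same component, the likelihood for component k is f_k(x₁)·f_k(x₂).
  f_1 = [0.031762] × [9.68042e-07] = 3.07469e-08
  f_2 = [0.0767416] × [2.03474e-05] = 1.56149e-06
  f_3 = [0.192214] × [0.00300601] = 0.000577798
  f_4 = [0.00405718] × [0.0975444] = 0.000395755
Weight by the priors:
  π_1·f_1 = 0.18 × 3.07469e-08 = 5.53445e-09
  π_2·f_2 = 0.50 × 1.56149e-06 = 7.80747e-07
  π_3·f_3 = 0.13 × 0.000577798 = 7.51138e-05
  π_4·f_4 = 0.19 × 0.000395755 = 7.51934e-05
Evidence: 5.53445e-09 + 7.80747e-07 + 7.51138e-05 + 7.51934e-05 = 0.000151093
P(Regime 2 | data) ≈ 0.0052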